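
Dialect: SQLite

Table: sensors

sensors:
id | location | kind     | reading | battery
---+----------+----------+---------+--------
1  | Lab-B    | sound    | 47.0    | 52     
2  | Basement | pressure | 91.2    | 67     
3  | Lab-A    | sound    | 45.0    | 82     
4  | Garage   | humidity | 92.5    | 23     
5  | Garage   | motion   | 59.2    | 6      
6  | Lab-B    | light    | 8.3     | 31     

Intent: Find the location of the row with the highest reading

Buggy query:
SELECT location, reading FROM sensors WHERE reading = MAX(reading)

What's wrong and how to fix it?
Bug: MAX(reading) is an aggregate and cannot be used directly in WHERE

Fix: Wrap MAX in a scalar subquery so WHERE compares against a single value

Corrected query:
SELECT location, reading FROM sensors WHERE reading = (SELECT MAX(reading) FROM sensors)

Result:
location | reading
---------+--------
Garage   | 92.5   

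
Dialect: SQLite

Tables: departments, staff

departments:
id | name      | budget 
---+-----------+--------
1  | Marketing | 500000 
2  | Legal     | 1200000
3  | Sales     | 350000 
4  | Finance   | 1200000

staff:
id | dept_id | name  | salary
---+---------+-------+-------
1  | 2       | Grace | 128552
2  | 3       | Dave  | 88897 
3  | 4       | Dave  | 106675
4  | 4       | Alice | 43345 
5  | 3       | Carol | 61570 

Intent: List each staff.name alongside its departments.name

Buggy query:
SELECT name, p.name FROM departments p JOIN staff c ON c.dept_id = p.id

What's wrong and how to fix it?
Bug: Both tables have a 'name' column; the unqualified reference is ambiguous

Fix: Prefix ambiguous columns with the table alias

Corrected query:
SELECT c.name, p.name FROM departments p JOIN staff c ON c.dept_id = p.id

Result:
name  | name   
------+--------
Grace | Legal  
Dave  | Sales  
Dave  | Finance
Alice | Finance
Carol | Sales  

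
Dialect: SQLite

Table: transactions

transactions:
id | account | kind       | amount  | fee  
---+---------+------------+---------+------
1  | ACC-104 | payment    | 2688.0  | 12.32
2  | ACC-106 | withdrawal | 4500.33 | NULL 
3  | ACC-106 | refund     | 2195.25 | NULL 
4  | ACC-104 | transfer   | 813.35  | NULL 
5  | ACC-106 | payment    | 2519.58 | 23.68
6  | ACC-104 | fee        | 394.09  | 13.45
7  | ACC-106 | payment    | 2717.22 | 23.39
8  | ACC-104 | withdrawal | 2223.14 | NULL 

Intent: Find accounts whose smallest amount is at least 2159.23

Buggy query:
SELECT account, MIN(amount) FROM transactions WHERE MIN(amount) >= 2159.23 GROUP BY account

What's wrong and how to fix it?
Bug: MIN() in WHERE is a misuse of aggregate

Fix: Replace WHERE with HAVING after the GROUP BY

Corrected query:
SELECT account, MIN(amount) FROM transactions GROUP BY account HAVING MIN(amount) >= 2159.23

Result:
account | MIN(amount)
--------+------------
ACC-106 | 2195.25    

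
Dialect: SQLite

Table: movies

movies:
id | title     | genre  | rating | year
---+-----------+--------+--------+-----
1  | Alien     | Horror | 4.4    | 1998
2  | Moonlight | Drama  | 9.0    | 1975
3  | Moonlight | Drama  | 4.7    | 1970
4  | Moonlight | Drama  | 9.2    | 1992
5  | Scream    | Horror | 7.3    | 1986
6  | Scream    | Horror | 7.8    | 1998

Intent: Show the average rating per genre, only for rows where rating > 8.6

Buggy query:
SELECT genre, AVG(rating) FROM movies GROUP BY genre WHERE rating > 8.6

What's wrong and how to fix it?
Bug: Row-level WHERE must come before GROUP BY in the clause order

Fix: Place WHERE between FROM and GROUP BY

Corrected query:
SELECT genre, AVG(rating) FROM movies WHERE rating > 8.6 GROUP BY genre

Result:
genre | AVG(rating)
------+------------
Drama | 9.1        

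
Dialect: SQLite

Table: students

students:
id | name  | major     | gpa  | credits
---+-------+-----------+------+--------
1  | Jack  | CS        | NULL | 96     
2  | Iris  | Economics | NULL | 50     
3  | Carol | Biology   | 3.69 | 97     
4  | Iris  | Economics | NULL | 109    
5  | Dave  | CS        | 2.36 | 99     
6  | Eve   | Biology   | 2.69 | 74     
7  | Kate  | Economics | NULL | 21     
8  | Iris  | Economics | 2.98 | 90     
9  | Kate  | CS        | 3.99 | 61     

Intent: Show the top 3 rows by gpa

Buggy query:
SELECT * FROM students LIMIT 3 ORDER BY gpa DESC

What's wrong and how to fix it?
Bug: LIMIT must come after ORDER BY

Fix: Sort with ORDER BY, then apply LIMIT

Corrected query:
SELECT * FROM students ORDER BY gpa DESC LIMIT 3

Result:
id | name  | major     | gpa  | credits
---+-------+-----------+------+--------
9  | Kate  | CS        | 3.99 | 61     
3  | Carol | Biology   | 3.69 | 97     
8  | Iris  | Economics | 2.98 | 90     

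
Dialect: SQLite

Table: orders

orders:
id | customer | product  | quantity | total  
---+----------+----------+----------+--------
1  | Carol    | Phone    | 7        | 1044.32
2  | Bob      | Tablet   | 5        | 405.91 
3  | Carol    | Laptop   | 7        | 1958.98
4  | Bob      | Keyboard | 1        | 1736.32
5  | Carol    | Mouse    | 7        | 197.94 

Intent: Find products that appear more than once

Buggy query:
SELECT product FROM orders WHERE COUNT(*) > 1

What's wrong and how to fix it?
Bug: WHERE can't reference COUNT(*); aggregates are computed after WHERE

Fix: GROUP BY product, then filter groups with HAVING COUNT(*) > 1

Corrected query:
SELECT product FROM orders GROUP BY product HAVING COUNT(*) > 1

Result:
(no rows)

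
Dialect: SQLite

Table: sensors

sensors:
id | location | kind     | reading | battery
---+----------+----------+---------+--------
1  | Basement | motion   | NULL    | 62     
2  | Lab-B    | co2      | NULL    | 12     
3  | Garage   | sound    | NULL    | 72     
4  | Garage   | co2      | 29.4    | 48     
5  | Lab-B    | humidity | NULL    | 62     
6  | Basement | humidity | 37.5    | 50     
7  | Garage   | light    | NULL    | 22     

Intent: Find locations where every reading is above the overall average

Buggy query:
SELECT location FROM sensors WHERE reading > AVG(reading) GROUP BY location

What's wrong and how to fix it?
Bug: AVG() is an aggregate; it can't sit directly in WHERE

Fix: Use a subquery for AVG and a HAVING MIN(...) filter so the condition holds for every row in the group

Corrected query:
SELECT location FROM sensors GROUP BY location HAVING MIN(reading) > (SELECT AVG(reading) FROM sensors)

Result:
location
--------
Basement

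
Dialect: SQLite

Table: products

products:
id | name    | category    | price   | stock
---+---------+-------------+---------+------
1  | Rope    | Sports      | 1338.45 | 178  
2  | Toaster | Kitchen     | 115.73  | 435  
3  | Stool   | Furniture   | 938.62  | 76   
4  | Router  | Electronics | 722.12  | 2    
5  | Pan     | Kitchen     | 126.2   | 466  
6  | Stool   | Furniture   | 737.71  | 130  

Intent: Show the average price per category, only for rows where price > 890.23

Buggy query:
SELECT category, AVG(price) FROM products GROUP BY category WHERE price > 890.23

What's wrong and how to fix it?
Bug: Row-level WHERE must come before GROUP BY in the clause order

Fix: Move the WHERE clause before GROUP BY

Corrected query:
SELECT category, AVG(price) FROM products WHERE price > 890.23 GROUP BY category

Result:
category  | AVG(price)
----------+-----------
Furniture | 938.62    
Sports    | 1338.45   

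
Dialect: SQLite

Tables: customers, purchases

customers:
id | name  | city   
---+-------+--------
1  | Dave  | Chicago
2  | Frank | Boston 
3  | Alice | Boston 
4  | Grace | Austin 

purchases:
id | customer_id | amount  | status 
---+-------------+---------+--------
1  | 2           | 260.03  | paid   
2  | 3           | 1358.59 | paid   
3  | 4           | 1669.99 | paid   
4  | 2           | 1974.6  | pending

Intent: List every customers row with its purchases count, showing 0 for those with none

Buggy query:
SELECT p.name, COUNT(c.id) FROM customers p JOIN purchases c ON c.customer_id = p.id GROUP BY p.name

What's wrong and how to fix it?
Bug: INNER JOIN drops customers rows that have no matching purchases rows

Fix: Use LEFT JOIN so parents without children still appear (COUNT(c.id) gives 0)

Corrected query:
SELECT p.name, COUNT(c.id) FROM customers p LEFT JOIN purchases c ON c.customer_id = p.id GROUP BY p.name

Result:
name  | COUNT(c.id)
------+------------
Alice | 1          
Dave  | 0          
Frank | 2          
Grace | 1          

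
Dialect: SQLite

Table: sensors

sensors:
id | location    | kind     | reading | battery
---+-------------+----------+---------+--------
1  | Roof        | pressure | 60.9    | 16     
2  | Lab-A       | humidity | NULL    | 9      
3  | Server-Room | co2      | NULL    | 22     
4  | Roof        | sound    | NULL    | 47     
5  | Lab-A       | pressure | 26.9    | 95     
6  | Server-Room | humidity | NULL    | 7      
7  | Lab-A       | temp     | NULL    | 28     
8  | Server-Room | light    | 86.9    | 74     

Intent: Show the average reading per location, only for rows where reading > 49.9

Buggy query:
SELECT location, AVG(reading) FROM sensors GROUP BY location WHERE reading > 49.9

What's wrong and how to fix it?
Bug: Row-level WHERE must come before GROUP BY in the clause order

Fix: Place WHERE between FROM and GROUP BY

Corrected query:
SELECT location, AVG(reading) FROM sensors WHERE reading > 49.9 GROUP BY location

Result:
location    | AVG(reading)
------------+-------------
Roof        | 60.9        
Server-Room | 86.9        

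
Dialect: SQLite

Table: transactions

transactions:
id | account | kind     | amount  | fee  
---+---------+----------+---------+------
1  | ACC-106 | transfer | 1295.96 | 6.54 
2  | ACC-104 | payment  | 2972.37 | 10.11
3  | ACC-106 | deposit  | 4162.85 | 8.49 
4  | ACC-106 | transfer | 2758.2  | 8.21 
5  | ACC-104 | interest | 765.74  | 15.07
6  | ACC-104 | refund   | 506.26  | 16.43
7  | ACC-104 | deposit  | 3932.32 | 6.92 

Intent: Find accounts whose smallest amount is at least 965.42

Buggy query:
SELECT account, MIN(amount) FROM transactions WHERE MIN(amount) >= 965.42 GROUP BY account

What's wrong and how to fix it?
Bug: MIN() in WHERE is a misuse of aggregate

Fix: Replace WHERE with HAVING after the GROUP BY

Corrected query:
SELECT account, MIN(amount) FROM transactions GROUP BY account HAVING MIN(amount) >= 965.42

Result:
account | MIN(amount)
--------+------------
ACC-106 | 1295.96    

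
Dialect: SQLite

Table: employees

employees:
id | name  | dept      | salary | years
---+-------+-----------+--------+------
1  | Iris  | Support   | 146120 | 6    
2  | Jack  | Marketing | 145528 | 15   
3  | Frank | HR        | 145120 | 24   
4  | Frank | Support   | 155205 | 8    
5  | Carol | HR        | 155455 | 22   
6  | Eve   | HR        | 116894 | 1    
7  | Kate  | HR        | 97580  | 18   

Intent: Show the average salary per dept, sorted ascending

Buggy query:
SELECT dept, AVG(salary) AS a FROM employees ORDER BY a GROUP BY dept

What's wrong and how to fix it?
Bug: GROUP BY must precede ORDER BY

Fix: Move ORDER BY to the end, after GROUP BY

Corrected query:
SELECT dept, AVG(salary) AS a FROM employees GROUP BY dept ORDER BY a

Result:
dept      | a        
----------+----------
HR        | 128762.25
Marketing | 145528   
Support   | 150662.5 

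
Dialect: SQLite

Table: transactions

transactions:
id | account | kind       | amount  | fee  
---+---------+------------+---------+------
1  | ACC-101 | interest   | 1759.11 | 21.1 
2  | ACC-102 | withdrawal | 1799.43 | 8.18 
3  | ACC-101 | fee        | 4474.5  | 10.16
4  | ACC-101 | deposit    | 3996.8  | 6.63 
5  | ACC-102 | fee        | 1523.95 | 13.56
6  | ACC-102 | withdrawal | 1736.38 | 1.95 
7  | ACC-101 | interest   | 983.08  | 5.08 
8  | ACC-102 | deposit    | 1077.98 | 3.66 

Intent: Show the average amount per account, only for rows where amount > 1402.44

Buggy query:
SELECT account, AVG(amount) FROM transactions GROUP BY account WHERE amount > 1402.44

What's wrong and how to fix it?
Bug: WHERE cannot follow GROUP BY

Fix: Move the WHERE clause before GROUP BY

Corrected query:
SELECT account, AVG(amount) FROM transactions WHERE amount > 1402.44 GROUP BY account

Result:
account | AVG(amount)
--------+------------
ACC-101 | 3410.136667
ACC-102 | 1686.586667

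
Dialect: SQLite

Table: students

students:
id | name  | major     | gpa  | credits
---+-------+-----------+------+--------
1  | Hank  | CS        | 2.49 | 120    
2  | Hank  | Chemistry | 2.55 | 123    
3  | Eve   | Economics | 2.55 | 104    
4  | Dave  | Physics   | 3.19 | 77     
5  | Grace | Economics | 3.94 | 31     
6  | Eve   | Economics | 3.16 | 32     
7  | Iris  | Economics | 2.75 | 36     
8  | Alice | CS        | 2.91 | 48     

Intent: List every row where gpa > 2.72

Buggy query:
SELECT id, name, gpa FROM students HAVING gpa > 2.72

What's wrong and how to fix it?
Bug: This is a non-aggregate query (no GROUP BY, no aggregates), so in SQLite the HAVING clause is invalid here; a row-level condition belongs in WHERE

Fix: Use WHERE for row-level filtering

Corrected query:
SELECT id, name, gpa FROM students WHERE gpa > 2.72

Result:
id | name  | gpa 
---+-------+-----
4  | Dave  | 3.19
5  | Grace | 3.94
6  | Eve   | 3.16
7  | Iris  | 2.75
8  | Alice | 2.91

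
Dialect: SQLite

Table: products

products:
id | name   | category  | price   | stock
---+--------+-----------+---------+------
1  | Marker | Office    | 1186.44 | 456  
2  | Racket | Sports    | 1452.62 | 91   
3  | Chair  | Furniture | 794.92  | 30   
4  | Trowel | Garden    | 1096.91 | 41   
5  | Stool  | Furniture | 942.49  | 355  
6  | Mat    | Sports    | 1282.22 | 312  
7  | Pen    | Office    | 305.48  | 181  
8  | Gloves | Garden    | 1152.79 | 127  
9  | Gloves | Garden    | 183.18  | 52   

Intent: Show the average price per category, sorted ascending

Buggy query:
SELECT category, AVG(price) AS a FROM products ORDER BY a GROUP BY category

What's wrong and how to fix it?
Bug: ORDER BY appears before GROUP BY; SQL clause order requires GROUP BY first

Fix: Reorder: SELECT … FROM … GROUP BY … ORDER BY …

Corrected query:
SELECT category, AVG(price) AS a FROM products GROUP BY category ORDER BY a

Result:
category  | a      
----------+--------
Office    | 745.96 
Garden    | 810.96 
Furniture | 868.705
Sports    | 1367.42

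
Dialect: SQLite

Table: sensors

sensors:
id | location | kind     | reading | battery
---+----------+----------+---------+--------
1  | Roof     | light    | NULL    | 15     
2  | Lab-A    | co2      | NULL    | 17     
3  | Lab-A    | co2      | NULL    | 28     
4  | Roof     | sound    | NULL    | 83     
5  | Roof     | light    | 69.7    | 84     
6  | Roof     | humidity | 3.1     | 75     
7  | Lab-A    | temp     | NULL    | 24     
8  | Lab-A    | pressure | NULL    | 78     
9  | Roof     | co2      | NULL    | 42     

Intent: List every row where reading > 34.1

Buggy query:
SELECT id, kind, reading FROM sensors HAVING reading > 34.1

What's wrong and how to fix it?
Bug: HAVING filters the output of aggregation, but this query has no GROUP BY and no aggregate functions, so SQLite rejects it (HAVING clause on a non-aggregate query); the condition here is per row

Fix: Use WHERE for row-level filtering

Corrected query:
SELECT id, kind, reading FROM sensors WHERE reading > 34.1

Result:
id | kind  | reading
---+-------+--------
5  | light | 69.7   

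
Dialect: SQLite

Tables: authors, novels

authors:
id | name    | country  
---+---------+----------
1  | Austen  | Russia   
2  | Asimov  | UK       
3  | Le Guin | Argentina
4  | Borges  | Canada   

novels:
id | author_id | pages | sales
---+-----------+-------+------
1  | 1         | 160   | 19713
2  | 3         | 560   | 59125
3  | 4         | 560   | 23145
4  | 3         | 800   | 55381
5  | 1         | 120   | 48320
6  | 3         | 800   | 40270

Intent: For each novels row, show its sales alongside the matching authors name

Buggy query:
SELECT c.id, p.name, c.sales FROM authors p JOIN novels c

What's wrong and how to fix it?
Bug: Missing join condition: each novels row is matched to all authors rows instead of just its own

Fix: Add ON c.author_id = p.id to the JOIN

Corrected query:
SELECT c.id, p.name, c.sales FROM authors p JOIN novels c ON c.author_id = p.id

Result:
id | name    | sales
---+---------+------
1  | Austen  | 19713
2  | Le Guin | 59125
3  | Borges  | 23145
4  | Le Guin | 55381
5  | Austen  | 48320
6  | Le Guin | 40270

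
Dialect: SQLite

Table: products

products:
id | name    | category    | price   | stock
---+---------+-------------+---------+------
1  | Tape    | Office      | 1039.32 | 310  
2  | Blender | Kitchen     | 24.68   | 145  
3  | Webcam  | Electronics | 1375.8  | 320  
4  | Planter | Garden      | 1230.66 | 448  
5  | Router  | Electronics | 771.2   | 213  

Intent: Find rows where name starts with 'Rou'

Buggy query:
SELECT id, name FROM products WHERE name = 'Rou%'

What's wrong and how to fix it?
Bug: Wildcards only work with LIKE; '=' treats '%' as a literal character

Fix: Use LIKE for wildcard pattern matching

Corrected query:
SELECT id, name FROM products WHERE name LIKE 'Rou%'

Result:
id | name  
---+-------
5  | Router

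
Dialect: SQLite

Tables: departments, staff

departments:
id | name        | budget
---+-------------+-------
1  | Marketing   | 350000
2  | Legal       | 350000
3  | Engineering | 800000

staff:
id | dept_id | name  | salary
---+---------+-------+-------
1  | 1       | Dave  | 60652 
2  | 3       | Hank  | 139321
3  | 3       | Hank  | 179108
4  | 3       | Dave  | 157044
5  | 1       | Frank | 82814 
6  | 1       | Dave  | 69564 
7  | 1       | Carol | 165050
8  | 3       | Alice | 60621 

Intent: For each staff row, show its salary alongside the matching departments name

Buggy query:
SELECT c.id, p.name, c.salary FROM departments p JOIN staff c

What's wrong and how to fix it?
Bug: Missing join condition: each staff row is matched to all departments rows instead of just its own

Fix: Specify the join condition linking the foreign key to the parent id

Corrected query:
SELECT c.id, p.name, c.salary FROM departments p JOIN staff c ON c.dept_id = p.id

Result:
id | name        | salary
---+-------------+-------
1  | Marketing   | 60652 
2  | Engineering | 139321
3  | Engineering | 179108
4  | Engineering | 157044
5  | Marketing   | 82814 
6  | Marketing   | 69564 
7  | Marketing   | 165050
8  | Engineering | 60621 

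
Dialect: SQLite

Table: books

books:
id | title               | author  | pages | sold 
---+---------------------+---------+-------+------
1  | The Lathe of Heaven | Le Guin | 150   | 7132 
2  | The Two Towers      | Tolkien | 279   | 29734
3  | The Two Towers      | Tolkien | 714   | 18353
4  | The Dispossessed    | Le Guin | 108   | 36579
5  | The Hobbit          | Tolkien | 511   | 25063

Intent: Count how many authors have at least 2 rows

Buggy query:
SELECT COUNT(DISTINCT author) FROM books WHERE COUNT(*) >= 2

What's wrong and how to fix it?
Bug: WHERE filters individual rows, not groups, so a group-level COUNT is invalid there

Fix: Group first with HAVING COUNT(*) >= 2, then COUNT the resulting groups

Corrected query:
SELECT COUNT(*) FROM (SELECT author FROM books GROUP BY author HAVING COUNT(*) >= 2)

Result:
COUNT(*)
--------
2       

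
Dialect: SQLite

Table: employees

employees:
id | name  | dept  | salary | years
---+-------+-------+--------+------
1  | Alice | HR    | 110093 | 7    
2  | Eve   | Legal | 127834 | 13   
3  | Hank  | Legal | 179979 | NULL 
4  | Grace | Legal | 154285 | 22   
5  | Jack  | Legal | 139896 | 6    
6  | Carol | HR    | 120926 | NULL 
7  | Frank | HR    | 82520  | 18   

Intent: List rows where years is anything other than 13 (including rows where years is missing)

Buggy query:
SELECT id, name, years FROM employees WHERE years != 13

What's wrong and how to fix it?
Bug: 'years != 13' is unknown when years is NULL, so NULL rows are silently excluded

Fix: Handle NULL separately with IS NULL alongside the inequality

Corrected query:
SELECT id, name, years FROM employees WHERE years != 13 OR years IS NULL

Result:
id | name  | years
---+-------+------
1  | Alice | 7    
3  | Hank  | NULL 
4  | Grace | 22   
5  | Jack  | 6    
6  | Carol | NULL 
7  | Frank | 18   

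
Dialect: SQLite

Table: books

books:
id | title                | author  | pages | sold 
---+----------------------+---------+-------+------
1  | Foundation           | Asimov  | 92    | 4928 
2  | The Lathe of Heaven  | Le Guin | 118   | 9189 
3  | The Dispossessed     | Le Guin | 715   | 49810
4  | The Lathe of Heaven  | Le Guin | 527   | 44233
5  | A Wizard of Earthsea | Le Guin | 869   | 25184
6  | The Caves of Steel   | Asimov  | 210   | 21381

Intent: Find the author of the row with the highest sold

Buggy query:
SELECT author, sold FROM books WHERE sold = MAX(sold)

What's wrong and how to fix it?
Bug: WHERE is evaluated per row; an aggregate over the whole table isn't defined there

Fix: Wrap MAX in a scalar subquery so WHERE compares against a single value

Corrected query:
SELECT author, sold FROM books WHERE sold = (SELECT MAX(sold) FROM books)

Result:
author  | sold 
--------+------
Le Guin | 49810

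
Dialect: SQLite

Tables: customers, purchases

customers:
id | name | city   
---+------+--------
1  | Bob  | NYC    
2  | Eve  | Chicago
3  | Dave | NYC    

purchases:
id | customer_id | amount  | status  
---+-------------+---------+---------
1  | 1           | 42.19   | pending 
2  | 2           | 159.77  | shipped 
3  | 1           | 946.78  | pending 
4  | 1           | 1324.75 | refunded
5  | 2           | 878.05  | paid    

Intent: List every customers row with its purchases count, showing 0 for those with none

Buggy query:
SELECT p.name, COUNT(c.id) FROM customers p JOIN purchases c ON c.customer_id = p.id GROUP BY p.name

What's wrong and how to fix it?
Bug: INNER JOIN drops customers rows that have no matching purchases rows

Fix: Switch to LEFT JOIN to retain unmatched parent rows

Corrected query:
SELECT p.name, COUNT(c.id) FROM customers p LEFT JOIN purchases c ON c.customer_id = p.id GROUP BY p.name

Result:
name | COUNT(c.id)
-----+------------
Bob  | 3          
Dave | 0          
Eve  | 2          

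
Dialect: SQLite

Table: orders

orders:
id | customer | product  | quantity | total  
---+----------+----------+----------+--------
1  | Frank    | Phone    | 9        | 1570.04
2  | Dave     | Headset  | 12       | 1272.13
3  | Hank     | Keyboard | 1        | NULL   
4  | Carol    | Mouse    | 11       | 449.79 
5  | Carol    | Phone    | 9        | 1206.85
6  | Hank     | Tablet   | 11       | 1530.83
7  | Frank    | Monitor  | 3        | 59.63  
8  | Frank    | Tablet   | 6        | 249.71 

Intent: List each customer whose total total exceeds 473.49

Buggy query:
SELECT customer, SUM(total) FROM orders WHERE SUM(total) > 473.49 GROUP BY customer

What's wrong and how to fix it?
Bug: WHERE runs before GROUP BY, so aggregates aren't available there

Fix: Move the aggregate condition to a HAVING clause

Corrected query:
SELECT customer, SUM(total) FROM orders GROUP BY customer HAVING SUM(total) > 473.49

Result:
customer | SUM(total)
---------+-----------
Carol    | 1656.64   
Dave     | 1272.13   
Frank    | 1879.38   
Hank     | 1530.83   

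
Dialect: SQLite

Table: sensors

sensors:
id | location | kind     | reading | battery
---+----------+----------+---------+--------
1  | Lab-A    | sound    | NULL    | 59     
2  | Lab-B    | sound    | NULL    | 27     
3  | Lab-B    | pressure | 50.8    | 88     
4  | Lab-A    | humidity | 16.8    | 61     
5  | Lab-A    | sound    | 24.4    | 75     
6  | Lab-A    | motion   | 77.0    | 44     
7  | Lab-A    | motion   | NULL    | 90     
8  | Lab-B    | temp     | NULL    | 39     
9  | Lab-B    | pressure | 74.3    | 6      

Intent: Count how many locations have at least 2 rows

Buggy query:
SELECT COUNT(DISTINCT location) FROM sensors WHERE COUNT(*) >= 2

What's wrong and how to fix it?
Bug: WHERE filters individual rows, not groups, so a group-level COUNT is invalid there

Fix: Use a subquery that GROUPs and filters with HAVING, then count its rows

Corrected query:
SELECT COUNT(*) FROM (SELECT location FROM sensors GROUP BY location HAVING COUNT(*) >= 2)

Result:
COUNT(*)
--------
2       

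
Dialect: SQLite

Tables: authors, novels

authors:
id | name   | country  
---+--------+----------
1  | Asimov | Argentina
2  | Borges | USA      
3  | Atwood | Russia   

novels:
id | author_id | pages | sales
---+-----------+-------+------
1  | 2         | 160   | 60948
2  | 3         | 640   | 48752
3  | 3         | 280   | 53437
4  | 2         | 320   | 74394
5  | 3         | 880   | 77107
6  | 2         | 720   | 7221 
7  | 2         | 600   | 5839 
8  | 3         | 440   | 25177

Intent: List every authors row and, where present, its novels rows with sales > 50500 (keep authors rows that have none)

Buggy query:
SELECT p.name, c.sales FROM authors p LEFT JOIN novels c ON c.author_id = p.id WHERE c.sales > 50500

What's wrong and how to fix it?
Bug: Filtering c.sales in WHERE discards the NULL rows produced by LEFT JOIN, turning it into an inner join

Fix: Move the right-table condition into the ON clause so unmatched parents are kept

Corrected query:
SELECT p.name, c.sales FROM authors p LEFT JOIN novels c ON c.author_id = p.id AND c.sales > 50500

Result:
name   | sales
-------+------
Asimov | NULL 
Borges | 60948
Borges | 74394
Atwood | 53437
Atwood | 77107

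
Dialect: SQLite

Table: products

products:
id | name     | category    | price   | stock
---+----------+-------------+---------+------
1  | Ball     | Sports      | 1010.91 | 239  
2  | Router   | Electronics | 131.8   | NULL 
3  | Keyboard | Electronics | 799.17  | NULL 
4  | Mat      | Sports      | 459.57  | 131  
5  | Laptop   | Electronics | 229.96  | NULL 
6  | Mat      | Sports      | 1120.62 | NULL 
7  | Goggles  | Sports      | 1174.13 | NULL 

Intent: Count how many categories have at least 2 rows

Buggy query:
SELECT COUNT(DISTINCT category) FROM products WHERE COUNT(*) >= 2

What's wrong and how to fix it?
Bug: COUNT(*) cannot appear in WHERE; the per-group count doesn't exist yet

Fix: Use a subquery that GROUPs and filters with HAVING, then count its rows

Corrected query:
SELECT COUNT(*) FROM (SELECT category FROM products GROUP BY category HAVING COUNT(*) >= 2)

Result:
COUNT(*)
--------
2       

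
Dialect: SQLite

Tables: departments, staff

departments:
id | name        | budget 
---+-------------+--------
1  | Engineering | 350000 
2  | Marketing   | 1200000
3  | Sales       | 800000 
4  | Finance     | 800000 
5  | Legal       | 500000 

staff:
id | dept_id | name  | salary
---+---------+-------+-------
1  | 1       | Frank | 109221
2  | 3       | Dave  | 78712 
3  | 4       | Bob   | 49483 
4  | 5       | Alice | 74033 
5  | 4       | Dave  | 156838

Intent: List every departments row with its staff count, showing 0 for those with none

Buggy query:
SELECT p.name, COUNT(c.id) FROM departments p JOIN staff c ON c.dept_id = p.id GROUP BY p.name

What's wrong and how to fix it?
Bug: INNER JOIN drops departments rows that have no matching staff rows

Fix: Use LEFT JOIN so parents without children still appear (COUNT(c.id) gives 0)

Corrected query:
SELECT p.name, COUNT(c.id) FROM departments p LEFT JOIN staff c ON c.dept_id = p.id GROUP BY p.name

Result:
name        | COUNT(c.id)
------------+------------
Engineering | 1          
Finance     | 2          
Legal       | 1          
Marketing   | 0          
Sales       | 1          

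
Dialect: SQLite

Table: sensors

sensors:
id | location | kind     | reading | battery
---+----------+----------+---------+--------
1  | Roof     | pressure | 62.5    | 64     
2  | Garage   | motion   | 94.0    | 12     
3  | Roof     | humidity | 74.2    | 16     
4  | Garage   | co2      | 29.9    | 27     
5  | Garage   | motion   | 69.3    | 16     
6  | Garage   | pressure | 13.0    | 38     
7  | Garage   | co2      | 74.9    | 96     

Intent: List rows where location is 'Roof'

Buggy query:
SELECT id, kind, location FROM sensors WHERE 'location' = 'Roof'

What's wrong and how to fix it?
Bug: 'location' in single quotes is a string literal, not the column; the comparison is literal-vs-literal and never true

Fix: Reference the column as location without single quotes

Corrected query:
SELECT id, kind, location FROM sensors WHERE location = 'Roof'

Result:
id | kind     | location
---+----------+---------
1  | pressure | Roof    
3  | humidity | Roof    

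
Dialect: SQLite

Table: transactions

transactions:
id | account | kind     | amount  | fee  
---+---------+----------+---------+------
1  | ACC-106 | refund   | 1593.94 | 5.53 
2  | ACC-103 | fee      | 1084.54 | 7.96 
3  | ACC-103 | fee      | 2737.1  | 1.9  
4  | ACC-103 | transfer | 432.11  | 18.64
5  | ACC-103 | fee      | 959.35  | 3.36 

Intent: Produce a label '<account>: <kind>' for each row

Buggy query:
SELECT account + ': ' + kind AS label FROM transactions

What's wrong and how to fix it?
Bug: '+' is numeric addition; on text columns SQLite converts them to 0 instead of concatenating

Fix: Replace + with || to concatenate text

Corrected query:
SELECT account || ': ' || kind AS label FROM transactions

Result:
label            
-----------------
ACC-106: refund  
ACC-103: fee     
ACC-103: fee     
ACC-103: transfer
ACC-103: fee     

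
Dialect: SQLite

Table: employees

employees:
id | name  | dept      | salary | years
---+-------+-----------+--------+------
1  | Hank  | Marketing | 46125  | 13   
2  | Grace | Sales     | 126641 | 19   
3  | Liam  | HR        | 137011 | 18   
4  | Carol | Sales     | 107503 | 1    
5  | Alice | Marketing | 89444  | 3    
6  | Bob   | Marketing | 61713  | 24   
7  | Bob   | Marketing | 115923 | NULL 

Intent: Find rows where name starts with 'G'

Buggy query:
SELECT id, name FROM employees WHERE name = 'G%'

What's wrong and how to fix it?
Bug: '=' compares the literal string including the % character; pattern matching needs LIKE

Fix: Replace '=' with LIKE so 'G%' is treated as a pattern

Corrected query:
SELECT id, name FROM employees WHERE name LIKE 'G%'

Result:
id | name 
---+------
2  | Grace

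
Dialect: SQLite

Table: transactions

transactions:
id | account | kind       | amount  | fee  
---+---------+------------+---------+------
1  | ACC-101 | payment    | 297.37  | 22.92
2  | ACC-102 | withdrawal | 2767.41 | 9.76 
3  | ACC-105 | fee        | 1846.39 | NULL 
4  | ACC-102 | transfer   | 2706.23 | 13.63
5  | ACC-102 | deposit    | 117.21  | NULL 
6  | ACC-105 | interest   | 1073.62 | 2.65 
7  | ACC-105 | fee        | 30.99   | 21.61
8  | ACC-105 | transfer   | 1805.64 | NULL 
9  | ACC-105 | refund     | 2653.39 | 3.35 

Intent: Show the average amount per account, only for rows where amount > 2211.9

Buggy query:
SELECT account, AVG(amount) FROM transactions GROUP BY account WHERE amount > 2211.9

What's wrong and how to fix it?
Bug: WHERE cannot follow GROUP BY

Fix: Move the WHERE clause before GROUP BY

Corrected query:
SELECT account, AVG(amount) FROM transactions WHERE amount > 2211.9 GROUP BY account

Result:
account | AVG(amount)
--------+------------
ACC-102 | 2736.82    
ACC-105 | 2653.39    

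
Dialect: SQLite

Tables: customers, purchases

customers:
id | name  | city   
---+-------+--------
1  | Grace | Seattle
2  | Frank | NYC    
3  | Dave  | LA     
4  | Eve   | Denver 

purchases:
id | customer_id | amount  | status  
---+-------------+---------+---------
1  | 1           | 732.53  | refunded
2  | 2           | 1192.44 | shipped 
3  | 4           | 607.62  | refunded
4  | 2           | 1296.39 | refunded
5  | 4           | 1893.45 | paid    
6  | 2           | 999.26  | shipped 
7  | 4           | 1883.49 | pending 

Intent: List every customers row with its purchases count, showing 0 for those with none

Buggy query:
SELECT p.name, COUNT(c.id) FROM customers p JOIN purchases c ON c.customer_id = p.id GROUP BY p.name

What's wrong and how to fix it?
Bug: An inner join excludes parents with zero children

Fix: Use LEFT JOIN so parents without children still appear (COUNT(c.id) gives 0)

Corrected query:
SELECT p.name, COUNT(c.id) FROM customers p LEFT JOIN purchases c ON c.customer_id = p.id GROUP BY p.name

Result:
name  | COUNT(c.id)
------+------------
Dave  | 0          
Eve   | 3          
Frank | 3          
Grace | 1          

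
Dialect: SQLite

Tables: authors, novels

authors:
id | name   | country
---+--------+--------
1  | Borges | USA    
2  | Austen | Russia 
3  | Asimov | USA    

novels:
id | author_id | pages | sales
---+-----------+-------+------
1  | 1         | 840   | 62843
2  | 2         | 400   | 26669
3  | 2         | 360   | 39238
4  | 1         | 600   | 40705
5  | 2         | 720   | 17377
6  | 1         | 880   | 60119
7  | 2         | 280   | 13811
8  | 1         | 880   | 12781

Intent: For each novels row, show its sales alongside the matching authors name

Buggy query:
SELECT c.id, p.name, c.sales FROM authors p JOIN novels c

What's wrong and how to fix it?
Bug: Missing join condition: each novels row is matched to all authors rows instead of just its own

Fix: Specify the join condition linking the foreign key to the parent id

Corrected query:
SELECT c.id, p.name, c.sales FROM authors p JOIN novels c ON c.author_id = p.id

Result:
id | name   | sales
---+--------+------
1  | Borges | 62843
2  | Austen | 26669
3  | Austen | 39238
4  | Borges | 40705
5  | Austen | 17377
6  | Borges | 60119
7  | Austen | 13811
8  | Borges | 12781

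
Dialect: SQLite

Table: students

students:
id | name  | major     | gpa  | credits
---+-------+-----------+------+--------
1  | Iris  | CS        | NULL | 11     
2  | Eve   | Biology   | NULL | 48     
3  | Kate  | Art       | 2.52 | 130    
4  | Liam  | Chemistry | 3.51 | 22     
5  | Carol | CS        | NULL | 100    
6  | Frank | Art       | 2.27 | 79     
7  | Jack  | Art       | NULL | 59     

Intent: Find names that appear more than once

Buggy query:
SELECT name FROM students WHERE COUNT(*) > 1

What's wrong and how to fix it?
Bug: WHERE can't reference COUNT(*); aggregates are computed after WHERE

Fix: GROUP BY name, then filter groups with HAVING COUNT(*) > 1

Corrected query:
SELECT name FROM students GROUP BY name HAVING COUNT(*) > 1

Result:
(no rows)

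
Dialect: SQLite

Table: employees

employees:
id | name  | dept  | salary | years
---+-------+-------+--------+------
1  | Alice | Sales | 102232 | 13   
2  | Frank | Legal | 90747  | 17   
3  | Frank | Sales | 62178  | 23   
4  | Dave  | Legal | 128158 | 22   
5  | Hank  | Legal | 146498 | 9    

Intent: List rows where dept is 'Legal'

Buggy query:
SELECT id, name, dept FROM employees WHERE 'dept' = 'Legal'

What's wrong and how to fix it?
Bug: 'dept' in single quotes is a string literal, not the column; the comparison is literal-vs-literal and never true

Fix: Reference the column as dept without single quotes

Corrected query:
SELECT id, name, dept FROM employees WHERE dept = 'Legal'

Result:
id | name  | dept 
---+-------+------
2  | Frank | Legal
4  | Dave  | Legal
5  | Hank  | Legal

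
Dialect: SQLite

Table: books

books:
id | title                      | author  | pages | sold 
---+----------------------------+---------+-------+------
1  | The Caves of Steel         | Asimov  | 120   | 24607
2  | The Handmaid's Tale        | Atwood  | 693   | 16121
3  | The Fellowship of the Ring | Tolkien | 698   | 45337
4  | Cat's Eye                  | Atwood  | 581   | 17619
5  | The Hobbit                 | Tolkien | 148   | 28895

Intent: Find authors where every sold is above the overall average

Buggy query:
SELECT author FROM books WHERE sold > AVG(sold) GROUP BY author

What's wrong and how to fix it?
Bug: AVG() is an aggregate; it can't sit directly in WHERE

Fix: Use a subquery for AVG and a HAVING MIN(...) filter so the condition holds for every row in the group

Corrected query:
SELECT author FROM books GROUP BY author HAVING MIN(sold) > (SELECT AVG(sold) FROM books)

Result:
author 
-------
Tolkien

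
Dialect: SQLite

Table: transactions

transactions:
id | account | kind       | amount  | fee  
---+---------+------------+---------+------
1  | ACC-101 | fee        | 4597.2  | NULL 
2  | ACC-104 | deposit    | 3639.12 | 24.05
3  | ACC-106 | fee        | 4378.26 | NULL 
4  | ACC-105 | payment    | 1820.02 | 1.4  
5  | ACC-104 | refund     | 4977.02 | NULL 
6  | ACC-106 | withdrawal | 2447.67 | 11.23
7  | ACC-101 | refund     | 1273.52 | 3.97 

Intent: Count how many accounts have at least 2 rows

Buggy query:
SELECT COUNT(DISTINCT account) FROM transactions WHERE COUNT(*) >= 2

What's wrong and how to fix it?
Bug: WHERE filters individual rows, not groups, so a group-level COUNT is invalid there

Fix: Use a subquery that GROUPs and filters with HAVING, then count its rows

Corrected query:
SELECT COUNT(*) FROM (SELECT account FROM transactions GROUP BY account HAVING COUNT(*) >= 2)

Result:
COUNT(*)
--------
3       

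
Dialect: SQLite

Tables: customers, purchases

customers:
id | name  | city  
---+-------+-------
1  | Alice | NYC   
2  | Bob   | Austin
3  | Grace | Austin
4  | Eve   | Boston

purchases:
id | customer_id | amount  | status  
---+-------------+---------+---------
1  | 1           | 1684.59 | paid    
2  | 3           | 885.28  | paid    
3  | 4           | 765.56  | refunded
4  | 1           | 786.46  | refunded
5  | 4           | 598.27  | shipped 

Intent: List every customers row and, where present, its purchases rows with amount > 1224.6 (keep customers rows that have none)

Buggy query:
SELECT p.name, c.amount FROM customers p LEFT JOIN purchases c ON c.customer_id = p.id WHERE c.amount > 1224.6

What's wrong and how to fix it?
Bug: A WHERE condition on the right-hand table after LEFT JOIN drops unmatched parents

Fix: Put 'c.amount > 1224.6' in the JOIN's ON clause instead of WHERE

Corrected query:
SELECT p.name, c.amount FROM customers p LEFT JOIN purchases c ON c.customer_id = p.id AND c.amount > 1224.6

Result:
name  | amount 
------+--------
Alice | 1684.59
Bob   | NULL   
Grace | NULL   
Eve   | NULL   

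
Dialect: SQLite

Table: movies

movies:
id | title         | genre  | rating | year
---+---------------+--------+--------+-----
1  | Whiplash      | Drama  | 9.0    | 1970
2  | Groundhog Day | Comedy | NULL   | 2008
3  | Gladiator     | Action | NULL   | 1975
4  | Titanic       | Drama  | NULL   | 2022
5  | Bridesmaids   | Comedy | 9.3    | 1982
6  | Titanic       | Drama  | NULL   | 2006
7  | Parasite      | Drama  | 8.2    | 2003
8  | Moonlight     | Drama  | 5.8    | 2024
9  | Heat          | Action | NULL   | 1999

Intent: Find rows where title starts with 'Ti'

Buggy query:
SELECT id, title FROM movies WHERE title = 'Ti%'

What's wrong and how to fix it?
Bug: Wildcards only work with LIKE; '=' treats '%' as a literal character

Fix: Replace '=' with LIKE so 'Ti%' is treated as a pattern

Corrected query:
SELECT id, title FROM movies WHERE title LIKE 'Ti%'

Result:
id | title  
---+--------
4  | Titanic
6  | Titanic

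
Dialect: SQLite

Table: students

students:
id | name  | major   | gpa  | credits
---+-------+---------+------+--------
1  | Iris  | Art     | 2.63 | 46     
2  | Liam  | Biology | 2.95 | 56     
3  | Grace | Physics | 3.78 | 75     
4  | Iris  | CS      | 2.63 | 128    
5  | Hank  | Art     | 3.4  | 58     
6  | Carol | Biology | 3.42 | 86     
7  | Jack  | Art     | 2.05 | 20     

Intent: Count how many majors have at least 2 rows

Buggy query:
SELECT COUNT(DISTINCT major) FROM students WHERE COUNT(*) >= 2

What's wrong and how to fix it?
Bug: COUNT(*) cannot appear in WHERE; the per-group count doesn't exist yet

Fix: Use a subquery that GROUPs and filters with HAVING, then count its rows

Corrected query:
SELECT COUNT(*) FROM (SELECT major FROM students GROUP BY major HAVING COUNT(*) >= 2)

Result:
COUNT(*)
--------
2       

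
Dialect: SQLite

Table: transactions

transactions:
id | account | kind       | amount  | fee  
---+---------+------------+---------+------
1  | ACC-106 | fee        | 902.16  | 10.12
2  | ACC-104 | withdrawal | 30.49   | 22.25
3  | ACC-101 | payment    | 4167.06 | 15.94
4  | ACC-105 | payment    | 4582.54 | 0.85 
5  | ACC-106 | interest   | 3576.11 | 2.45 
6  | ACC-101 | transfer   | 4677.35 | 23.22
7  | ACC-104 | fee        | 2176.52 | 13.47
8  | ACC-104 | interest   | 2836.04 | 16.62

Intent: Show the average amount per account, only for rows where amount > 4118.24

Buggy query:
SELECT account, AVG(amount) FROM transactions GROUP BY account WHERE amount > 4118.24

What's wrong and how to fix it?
Bug: Row-level WHERE must come before GROUP BY in the clause order

Fix: Place WHERE between FROM and GROUP BY

Corrected query:
SELECT account, AVG(amount) FROM transactions WHERE amount > 4118.24 GROUP BY account

Result:
account | AVG(amount)
--------+------------
ACC-101 | 4422.205   
ACC-105 | 4582.54    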